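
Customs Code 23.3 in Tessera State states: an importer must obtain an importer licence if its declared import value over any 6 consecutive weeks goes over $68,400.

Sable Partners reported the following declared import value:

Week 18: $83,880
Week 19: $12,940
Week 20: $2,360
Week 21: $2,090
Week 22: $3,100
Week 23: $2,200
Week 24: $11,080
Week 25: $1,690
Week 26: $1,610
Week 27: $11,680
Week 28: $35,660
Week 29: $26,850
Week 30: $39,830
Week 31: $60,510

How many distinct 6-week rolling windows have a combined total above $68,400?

Week 18–Week 23: $83,880 + $12,940 + $2,360 + $2,090 + $3,100 + $2,200 = $106,570 (over)
Week 19–Week 24: $12,940 + $2,360 + $2,090 + $3,100 + $2,200 + $11,080 = $33,770 (under)
Week 20–Week 25: $2,360 + $2,090 + $3,100 + $2,200 + $11,080 + $1,690 = $22,520 (under)
Week 21–Week 26: $2,090 + $3,100 + $2,200 + $11,080 + $1,690 + $1,610 = $21,770 (under)
Week 22–Week 27: $3,100 + $2,200 + $11,080 + $1,690 + $1,610 + $11,680 = $31,360 (under)
Week 23–Week 28: $2,200 + $11,080 + $1,690 + $1,610 + $11,680 + $35,660 = $63,920 (under)
Week 24–Week 29: $11,080 + $1,690 + $1,610 + $11,680 + $35,660 + $26,850 = $88,570 (over)
Week 25–Week 30: $1,690 + $1,610 + $11,680 + $35,660 + $26,850 + $39,830 = $117,320 (over)
Week 26–Week 31: $1,610 + $11,680 + $35,660 + $26,850 + $39,830 + $60,510 = $176,140 (over)
4 windows exceed the threshold.

4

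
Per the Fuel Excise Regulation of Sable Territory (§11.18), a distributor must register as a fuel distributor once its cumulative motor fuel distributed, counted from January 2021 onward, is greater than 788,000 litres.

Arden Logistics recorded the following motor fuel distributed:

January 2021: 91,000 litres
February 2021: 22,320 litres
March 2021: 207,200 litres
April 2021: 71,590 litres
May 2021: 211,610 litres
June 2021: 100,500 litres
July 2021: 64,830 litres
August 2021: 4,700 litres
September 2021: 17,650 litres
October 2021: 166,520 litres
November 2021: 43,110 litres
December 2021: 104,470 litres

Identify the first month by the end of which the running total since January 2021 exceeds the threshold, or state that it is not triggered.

Through January 2021: 91,000 litres
Through February 2021: 113,320 litres
Through March 2021: 320,520 litres
Through April 2021: 392,110 litres
Through May 2021: 603,720 litres
Through June 2021: 704,220 litres
Through July 2021: 769,050 litres
Through August 2021: 773,750 litres
Through September 2021: 791,400 litres ← exceeds threshold

September 2021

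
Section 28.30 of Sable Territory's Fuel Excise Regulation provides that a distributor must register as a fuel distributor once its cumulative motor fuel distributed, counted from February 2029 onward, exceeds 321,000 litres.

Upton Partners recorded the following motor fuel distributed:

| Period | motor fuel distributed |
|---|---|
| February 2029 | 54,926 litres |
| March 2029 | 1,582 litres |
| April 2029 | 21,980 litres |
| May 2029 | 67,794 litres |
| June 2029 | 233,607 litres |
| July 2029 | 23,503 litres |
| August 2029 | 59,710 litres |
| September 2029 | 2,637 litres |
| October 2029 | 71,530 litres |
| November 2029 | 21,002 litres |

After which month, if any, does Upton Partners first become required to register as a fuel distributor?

Through February 2029: 54,926 litres
Through March 2029: 56,508 litres
Through April 2029: 78,488 litres
Through May 2029: 146,282 litres
Through June 2029: 379,889 litres ← exceeds threshold

June 2029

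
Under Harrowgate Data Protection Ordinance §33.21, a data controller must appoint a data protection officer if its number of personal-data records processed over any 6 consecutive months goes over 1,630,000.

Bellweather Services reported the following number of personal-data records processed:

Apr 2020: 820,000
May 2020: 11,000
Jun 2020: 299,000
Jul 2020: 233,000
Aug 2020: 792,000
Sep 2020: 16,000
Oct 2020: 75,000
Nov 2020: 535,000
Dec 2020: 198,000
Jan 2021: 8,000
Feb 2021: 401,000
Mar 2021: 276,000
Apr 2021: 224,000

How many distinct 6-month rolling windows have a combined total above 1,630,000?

4

Apr 2020–Sep 2020: 820,000 + 11,000 + 299,000 + 233,000 + 792,000 + 16,000 = 2,171,000 (over)
May 2020–Oct 2020: 11,000 + 299,000 + 233,000 + 792,000 + 16,000 + 75,000 = 1,426,000 (under)
Jun 2020–Nov 2020: 299,000 + 233,000 + 792,000 + 16,000 + 75,000 + 535,000 = 1,950,000 (over)
Jul 2020–Dec 2020: 233,000 + 792,000 + 16,000 + 75,000 + 535,000 + 198,000 = 1,849,000 (over)
Aug 2020–Jan 2021: 792,000 + 16,000 + 75,000 + 535,000 + 198,000 + 8,000 = 1,624,000 (under)
Sep 2020–Feb 2021: 16,000 + 75,000 + 535,000 + 198,000 + 8,000 + 401,000 = 1,233,000 (under)
Oct 2020–Mar 2021: 75,000 + 535,000 + 198,000 + 8,000 + 401,000 + 276,000 = 1,493,000 (under)
Nov 2020–Apr 2021: 535,000 + 198,000 + 8,000 + 401,000 + 276,000 + 224,000 = 1,642,000 (over)
4 windows exceed the threshold.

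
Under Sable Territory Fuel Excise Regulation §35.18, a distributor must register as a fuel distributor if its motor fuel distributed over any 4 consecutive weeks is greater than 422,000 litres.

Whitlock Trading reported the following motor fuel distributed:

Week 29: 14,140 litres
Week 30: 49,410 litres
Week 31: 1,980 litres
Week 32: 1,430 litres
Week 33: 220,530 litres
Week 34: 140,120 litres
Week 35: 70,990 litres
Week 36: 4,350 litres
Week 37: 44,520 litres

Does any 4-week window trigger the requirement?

Yes

Week 29–Week 32: 14,140 litres + 49,410 litres + 1,980 litres + 1,430 litres = 66,960 litres (under)
Week 30–Week 33: 49,410 litres + 1,980 litres + 1,430 litres + 220,530 litres = 273,350 litres (under)
Week 31–Week 34: 1,980 litres + 1,430 litres + 220,530 litres + 140,120 litres = 364,060 litres (under)
Week 32–Week 35: 1,430 litres + 220,530 litres + 140,120 litres + 70,990 litres = 433,070 litres (over)
Week 33–Week 36: 220,530 litres + 140,120 litres + 70,990 litres + 4,350 litres = 435,990 litres (over)
Week 34–Week 37: 140,120 litres + 70,990 litres + 4,350 litres + 44,520 litres = 259,980 litres (under)
At least one window exceeds 422,000 litres.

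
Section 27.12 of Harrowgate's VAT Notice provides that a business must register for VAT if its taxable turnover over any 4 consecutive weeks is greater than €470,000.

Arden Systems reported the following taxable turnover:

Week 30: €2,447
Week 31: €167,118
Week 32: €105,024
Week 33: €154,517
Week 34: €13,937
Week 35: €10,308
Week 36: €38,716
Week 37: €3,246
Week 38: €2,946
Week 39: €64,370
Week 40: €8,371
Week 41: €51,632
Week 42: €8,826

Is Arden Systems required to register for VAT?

No

Week 30–Week 33: €2,447 + €167,118 + €105,024 + €154,517 = €429,106 (under)
Week 31–Week 34: €167,118 + €105,024 + €154,517 + €13,937 = €440,596 (under)
Week 32–Week 35: €105,024 + €154,517 + €13,937 + €10,308 = €283,786 (under)
Week 33–Week 36: €154,517 + €13,937 + €10,308 + €38,716 = €217,478 (under)
Week 34–Week 37: €13,937 + €10,308 + €38,716 + €3,246 = €66,207 (under)
Week 35–Week 38: €10,308 + €38,716 + €3,246 + €2,946 = €55,216 (under)
Week 36–Week 39: €38,716 + €3,246 + €2,946 + €64,370 = €109,278 (under)
Week 37–Week 40: €3,246 + €2,946 + €64,370 + €8,371 = €78,933 (under)
Week 38–Week 41: €2,946 + €64,370 + €8,371 + €51,632 = €127,319 (under)
Week 39–Week 42: €64,370 + €8,371 + €51,632 + €8,826 = €133,199 (under)
No window exceeds €470,000.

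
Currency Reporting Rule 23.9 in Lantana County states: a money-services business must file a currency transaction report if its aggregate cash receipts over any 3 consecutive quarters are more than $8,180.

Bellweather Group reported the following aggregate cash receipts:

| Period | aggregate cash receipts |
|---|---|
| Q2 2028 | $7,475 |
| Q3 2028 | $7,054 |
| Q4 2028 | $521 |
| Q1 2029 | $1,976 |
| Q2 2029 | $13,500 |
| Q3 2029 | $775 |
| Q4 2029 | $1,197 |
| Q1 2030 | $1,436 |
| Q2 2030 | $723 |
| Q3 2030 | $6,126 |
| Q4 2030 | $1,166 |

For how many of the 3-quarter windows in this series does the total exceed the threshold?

Q2 2028–Q4 2028: $7,475 + $7,054 + $521 = $15,050 (over)
Q3 2028–Q1 2029: $7,054 + $521 + $1,976 = $9,551 (over)
Q4 2028–Q2 2029: $521 + $1,976 + $13,500 = $15,997 (over)
Q1 2029–Q3 2029: $1,976 + $13,500 + $775 = $16,251 (over)
Q2 2029–Q4 2029: $13,500 + $775 + $1,197 = $15,472 (over)
Q3 2029–Q1 2030: $775 + $1,197 + $1,436 = $3,408 (under)
Q4 2029–Q2 2030: $1,197 + $1,436 + $723 = $3,356 (under)
Q1 2030–Q3 2030: $1,436 + $723 + $6,126 = $8,285 (over)
Q2 2030–Q4 2030: $723 + $6,126 + $1,166 = $8,015 (under)
6 windows exceed the threshold.

6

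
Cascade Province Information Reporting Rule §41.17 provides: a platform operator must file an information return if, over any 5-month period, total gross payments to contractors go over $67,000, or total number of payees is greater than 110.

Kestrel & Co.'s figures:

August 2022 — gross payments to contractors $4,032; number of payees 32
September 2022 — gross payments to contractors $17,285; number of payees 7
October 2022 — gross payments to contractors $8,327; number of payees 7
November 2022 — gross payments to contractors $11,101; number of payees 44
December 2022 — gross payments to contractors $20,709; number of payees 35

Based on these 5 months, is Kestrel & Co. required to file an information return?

Total gross payments to contractors: $4,032 + $17,285 + $8,327 + $11,101 + $20,709 = $61,454 (≤ $67,000).
Total number of payees: 32 + 7 + 7 + 44 + 35 = 125 (> 110).
The test is 'or': at least one threshold is exceeded.

Yes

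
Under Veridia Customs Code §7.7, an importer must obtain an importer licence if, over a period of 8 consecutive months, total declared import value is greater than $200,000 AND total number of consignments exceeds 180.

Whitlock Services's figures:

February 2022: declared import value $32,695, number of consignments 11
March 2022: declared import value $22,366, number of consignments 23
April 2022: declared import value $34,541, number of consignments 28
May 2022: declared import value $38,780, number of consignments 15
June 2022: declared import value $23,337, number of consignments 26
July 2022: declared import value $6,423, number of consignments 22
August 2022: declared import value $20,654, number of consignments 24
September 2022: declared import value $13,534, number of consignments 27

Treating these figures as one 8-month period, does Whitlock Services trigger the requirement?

Total declared import value: $32,695 + $22,366 + $34,541 + $38,780 + $23,337 + $6,423 + $20,654 + $13,534 = $192,330 (≤ $200,000).
Total number of consignments: 11 + 23 + 28 + 15 + 26 + 22 + 24 + 27 = 176 (≤ 180).
The test is 'and': the rule requires both, and at least one is not exceeded.

No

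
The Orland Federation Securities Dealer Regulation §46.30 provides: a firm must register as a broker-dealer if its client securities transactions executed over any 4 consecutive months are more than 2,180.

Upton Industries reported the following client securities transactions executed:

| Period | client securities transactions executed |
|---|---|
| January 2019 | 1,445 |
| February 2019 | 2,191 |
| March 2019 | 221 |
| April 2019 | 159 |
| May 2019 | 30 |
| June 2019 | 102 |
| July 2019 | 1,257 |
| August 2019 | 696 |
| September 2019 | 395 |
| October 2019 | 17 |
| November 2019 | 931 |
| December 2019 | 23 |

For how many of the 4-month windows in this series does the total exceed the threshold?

January 2019–April 2019: 1,445 + 2,191 + 221 + 159 = 4,016 (over)
February 2019–May 2019: 2,191 + 221 + 159 + 30 = 2,601 (over)
March 2019–June 2019: 221 + 159 + 30 + 102 = 512 (under)
April 2019–July 2019: 159 + 30 + 102 + 1,257 = 1,548 (under)
May 2019–August 2019: 30 + 102 + 1,257 + 696 = 2,085 (under)
June 2019–September 2019: 102 + 1,257 + 696 + 395 = 2,450 (over)
July 2019–October 2019: 1,257 + 696 + 395 + 17 = 2,365 (over)
August 2019–November 2019: 696 + 395 + 17 + 931 = 2,039 (under)
September 2019–December 2019: 395 + 17 + 931 + 23 = 1,366 (under)
4 windows exceed the threshold.

4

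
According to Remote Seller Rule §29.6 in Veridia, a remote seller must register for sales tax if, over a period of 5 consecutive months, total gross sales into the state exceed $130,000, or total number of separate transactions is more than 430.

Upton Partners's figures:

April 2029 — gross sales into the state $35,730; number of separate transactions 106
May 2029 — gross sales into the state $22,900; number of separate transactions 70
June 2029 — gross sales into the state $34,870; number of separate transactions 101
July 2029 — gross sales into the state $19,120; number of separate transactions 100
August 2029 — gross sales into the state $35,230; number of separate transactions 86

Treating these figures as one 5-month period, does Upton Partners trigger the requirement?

Total gross sales into the state: $35,730 + $22,900 + $34,870 + $19,120 + $35,230 = $147,850 (> $130,000).
Total number of separate transactions: 106 + 70 + 101 + 100 + 86 = 463 (> 430).
The test is 'or': at least one threshold is exceeded.

Yes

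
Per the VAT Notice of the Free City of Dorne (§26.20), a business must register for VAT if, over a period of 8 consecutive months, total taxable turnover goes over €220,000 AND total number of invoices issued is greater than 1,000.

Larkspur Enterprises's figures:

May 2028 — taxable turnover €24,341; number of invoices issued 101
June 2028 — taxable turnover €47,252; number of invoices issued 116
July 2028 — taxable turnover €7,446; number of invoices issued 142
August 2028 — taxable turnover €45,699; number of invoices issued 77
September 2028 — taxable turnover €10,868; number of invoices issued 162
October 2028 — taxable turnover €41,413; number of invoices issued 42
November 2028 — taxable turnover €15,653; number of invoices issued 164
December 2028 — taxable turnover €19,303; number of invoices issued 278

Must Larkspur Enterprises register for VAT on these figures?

Total taxable turnover: €24,341 + €47,252 + €7,446 + €45,699 + €10,868 + €41,413 + €15,653 + €19,303 = €211,975 (≤ €220,000).
Total number of invoices issued: 101 + 116 + 142 + 77 + 162 + 42 + 164 + 278 = 1,082 (> 1,000).
The test is 'and': the rule requires both, and at least one is not exceeded.

No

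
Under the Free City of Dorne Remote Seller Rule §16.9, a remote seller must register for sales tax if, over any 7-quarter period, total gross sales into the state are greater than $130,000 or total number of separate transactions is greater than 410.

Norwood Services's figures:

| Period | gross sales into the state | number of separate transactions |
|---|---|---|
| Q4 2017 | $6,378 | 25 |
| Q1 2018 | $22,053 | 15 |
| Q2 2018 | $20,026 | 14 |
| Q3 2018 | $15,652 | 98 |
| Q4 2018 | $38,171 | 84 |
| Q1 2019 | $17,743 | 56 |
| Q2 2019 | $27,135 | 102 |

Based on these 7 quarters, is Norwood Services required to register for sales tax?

Yes

Total gross sales into the state: $6,378 + $22,053 + $20,026 + $15,652 + $38,171 + $17,743 + $27,135 = $147,158 (> $130,000).
Total number of separate transactions: 25 + 15 + 14 + 98 + 84 + 56 + 102 = 394 (≤ 410).
The test is 'or': at least one threshold is exceeded.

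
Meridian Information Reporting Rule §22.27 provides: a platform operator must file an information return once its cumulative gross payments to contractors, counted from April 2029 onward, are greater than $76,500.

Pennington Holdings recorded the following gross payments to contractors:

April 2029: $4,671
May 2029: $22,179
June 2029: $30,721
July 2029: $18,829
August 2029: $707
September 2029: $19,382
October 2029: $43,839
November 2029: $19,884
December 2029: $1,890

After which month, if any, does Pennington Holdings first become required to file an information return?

August 2029

Through April 2029: $4,671
Through May 2029: $26,850
Through June 2029: $57,571
Through July 2029: $76,400
Through August 2029: $77,107 ← exceeds threshold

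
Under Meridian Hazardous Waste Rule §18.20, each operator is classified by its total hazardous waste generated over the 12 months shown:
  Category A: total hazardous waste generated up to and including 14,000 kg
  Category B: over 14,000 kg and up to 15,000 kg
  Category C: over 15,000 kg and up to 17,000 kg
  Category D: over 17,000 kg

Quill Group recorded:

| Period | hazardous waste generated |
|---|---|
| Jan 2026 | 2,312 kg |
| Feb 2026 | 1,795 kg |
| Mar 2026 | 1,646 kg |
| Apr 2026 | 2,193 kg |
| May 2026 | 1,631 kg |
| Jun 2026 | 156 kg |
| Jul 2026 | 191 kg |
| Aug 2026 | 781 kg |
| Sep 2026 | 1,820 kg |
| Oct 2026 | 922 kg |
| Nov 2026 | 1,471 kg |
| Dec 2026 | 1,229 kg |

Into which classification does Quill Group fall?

Category C

Total hazardous waste generated: 2,312 kg + 1,795 kg + 1,646 kg + 2,193 kg + 1,631 kg + 156 kg + 191 kg + 781 kg + 1,820 kg + 922 kg + 1,471 kg + 1,229 kg = 16,147 kg.
15,000 kg < 16,147 kg ≤ 17,000 kg, so Category C applies.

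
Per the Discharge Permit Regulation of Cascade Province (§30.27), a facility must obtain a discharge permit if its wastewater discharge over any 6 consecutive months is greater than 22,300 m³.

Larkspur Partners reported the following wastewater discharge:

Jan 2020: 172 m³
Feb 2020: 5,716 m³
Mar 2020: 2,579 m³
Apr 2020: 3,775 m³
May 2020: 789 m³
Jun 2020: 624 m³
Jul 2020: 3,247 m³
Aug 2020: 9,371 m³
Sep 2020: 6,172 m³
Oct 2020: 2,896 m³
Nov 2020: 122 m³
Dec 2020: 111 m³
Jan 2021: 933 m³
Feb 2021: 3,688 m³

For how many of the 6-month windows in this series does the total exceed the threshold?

3

Jan 2020–Jun 2020: 172 m³ + 5,716 m³ + 2,579 m³ + 3,775 m³ + 789 m³ + 624 m³ = 13,655 m³ (under)
Feb 2020–Jul 2020: 5,716 m³ + 2,579 m³ + 3,775 m³ + 789 m³ + 624 m³ + 3,247 m³ = 16,730 m³ (under)
Mar 2020–Aug 2020: 2,579 m³ + 3,775 m³ + 789 m³ + 624 m³ + 3,247 m³ + 9,371 m³ = 20,385 m³ (under)
Apr 2020–Sep 2020: 3,775 m³ + 789 m³ + 624 m³ + 3,247 m³ + 9,371 m³ + 6,172 m³ = 23,978 m³ (over)
May 2020–Oct 2020: 789 m³ + 624 m³ + 3,247 m³ + 9,371 m³ + 6,172 m³ + 2,896 m³ = 23,099 m³ (over)
Jun 2020–Nov 2020: 624 m³ + 3,247 m³ + 9,371 m³ + 6,172 m³ + 2,896 m³ + 122 m³ = 22,432 m³ (over)
Jul 2020–Dec 2020: 3,247 m³ + 9,371 m³ + 6,172 m³ + 2,896 m³ + 122 m³ + 111 m³ = 21,919 m³ (under)
Aug 2020–Jan 2021: 9,371 m³ + 6,172 m³ + 2,896 m³ + 122 m³ + 111 m³ + 933 m³ = 19,605 m³ (under)
Sep 2020–Feb 2021: 6,172 m³ + 2,896 m³ + 122 m³ + 111 m³ + 933 m³ + 3,688 m³ = 13,922 m³ (under)
3 windows exceed the threshold.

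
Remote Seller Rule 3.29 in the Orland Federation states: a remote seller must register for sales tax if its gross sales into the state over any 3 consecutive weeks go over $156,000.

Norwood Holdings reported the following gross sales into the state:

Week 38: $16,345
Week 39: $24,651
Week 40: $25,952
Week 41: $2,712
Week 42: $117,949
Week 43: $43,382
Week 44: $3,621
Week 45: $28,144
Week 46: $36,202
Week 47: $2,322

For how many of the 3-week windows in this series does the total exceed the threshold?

2

Week 38–Week 40: $16,345 + $24,651 + $25,952 = $66,948 (under)
Week 39–Week 41: $24,651 + $25,952 + $2,712 = $53,315 (under)
Week 40–Week 42: $25,952 + $2,712 + $117,949 = $146,613 (under)
Week 41–Week 43: $2,712 + $117,949 + $43,382 = $164,043 (over)
Week 42–Week 44: $117,949 + $43,382 + $3,621 = $164,952 (over)
Week 43–Week 45: $43,382 + $3,621 + $28,144 = $75,147 (under)
Week 44–Week 46: $3,621 + $28,144 + $36,202 = $67,967 (under)
Week 45–Week 47: $28,144 + $36,202 + $2,322 = $66,668 (under)
2 windows exceed the threshold.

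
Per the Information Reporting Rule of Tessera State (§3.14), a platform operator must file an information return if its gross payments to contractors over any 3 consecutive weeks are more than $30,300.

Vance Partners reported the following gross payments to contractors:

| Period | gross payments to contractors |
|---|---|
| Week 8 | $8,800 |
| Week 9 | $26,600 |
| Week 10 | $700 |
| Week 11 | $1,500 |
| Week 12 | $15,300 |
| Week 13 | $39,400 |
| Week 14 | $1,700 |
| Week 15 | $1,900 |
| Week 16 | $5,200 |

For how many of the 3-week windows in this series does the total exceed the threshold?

Week 8–Week 10: $8,800 + $26,600 + $700 = $36,100 (over)
Week 9–Week 11: $26,600 + $700 + $1,500 = $28,800 (under)
Week 10–Week 12: $700 + $1,500 + $15,300 = $17,500 (under)
Week 11–Week 13: $1,500 + $15,300 + $39,400 = $56,200 (over)
Week 12–Week 14: $15,300 + $39,400 + $1,700 = $56,400 (over)
Week 13–Week 15: $39,400 + $1,700 + $1,900 = $43,000 (over)
Week 14–Week 16: $1,700 + $1,900 + $5,200 = $8,800 (under)
4 windows exceed the threshold.

4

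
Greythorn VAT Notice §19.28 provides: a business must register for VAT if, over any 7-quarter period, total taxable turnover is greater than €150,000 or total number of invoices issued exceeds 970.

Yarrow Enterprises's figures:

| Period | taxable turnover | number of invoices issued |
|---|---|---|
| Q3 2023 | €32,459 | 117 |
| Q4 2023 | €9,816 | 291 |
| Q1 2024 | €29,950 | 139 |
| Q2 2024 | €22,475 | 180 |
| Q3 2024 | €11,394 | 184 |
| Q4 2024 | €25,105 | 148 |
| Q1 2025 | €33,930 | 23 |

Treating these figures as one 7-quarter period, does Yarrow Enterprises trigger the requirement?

Total taxable turnover: €32,459 + €9,816 + €29,950 + €22,475 + €11,394 + €25,105 + €33,930 = €165,129 (> €150,000).
Total number of invoices issued: 117 + 291 + 139 + 180 + 184 + 148 + 23 = 1,082 (> 970).
The test is 'or': at least one threshold is exceeded.

Yes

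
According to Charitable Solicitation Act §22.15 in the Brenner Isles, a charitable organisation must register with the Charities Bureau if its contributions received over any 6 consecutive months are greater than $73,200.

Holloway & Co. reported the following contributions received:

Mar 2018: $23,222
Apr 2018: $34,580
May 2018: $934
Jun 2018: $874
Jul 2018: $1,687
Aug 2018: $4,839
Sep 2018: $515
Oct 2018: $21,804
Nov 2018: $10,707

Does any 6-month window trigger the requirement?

Mar 2018–Aug 2018: $23,222 + $34,580 + $934 + $874 + $1,687 + $4,839 = $66,136 (under)
Apr 2018–Sep 2018: $34,580 + $934 + $874 + $1,687 + $4,839 + $515 = $43,429 (under)
May 2018–Oct 2018: $934 + $874 + $1,687 + $4,839 + $515 + $21,804 = $30,653 (under)
Jun 2018–Nov 2018: $874 + $1,687 + $4,839 + $515 + $21,804 + $10,707 = $40,426 (under)
No window exceeds $73,200.

No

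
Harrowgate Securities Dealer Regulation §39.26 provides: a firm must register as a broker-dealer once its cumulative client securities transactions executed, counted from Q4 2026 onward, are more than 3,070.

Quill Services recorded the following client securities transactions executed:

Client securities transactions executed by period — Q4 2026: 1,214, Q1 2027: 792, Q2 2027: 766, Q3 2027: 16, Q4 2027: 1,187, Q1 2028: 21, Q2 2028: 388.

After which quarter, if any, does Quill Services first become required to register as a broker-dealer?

Through Q4 2026: 1,214
Through Q1 2027: 2,006
Through Q2 2027: 2,772
Through Q3 2027: 2,788
Through Q4 2027: 3,975 ← exceeds threshold

Q4 2027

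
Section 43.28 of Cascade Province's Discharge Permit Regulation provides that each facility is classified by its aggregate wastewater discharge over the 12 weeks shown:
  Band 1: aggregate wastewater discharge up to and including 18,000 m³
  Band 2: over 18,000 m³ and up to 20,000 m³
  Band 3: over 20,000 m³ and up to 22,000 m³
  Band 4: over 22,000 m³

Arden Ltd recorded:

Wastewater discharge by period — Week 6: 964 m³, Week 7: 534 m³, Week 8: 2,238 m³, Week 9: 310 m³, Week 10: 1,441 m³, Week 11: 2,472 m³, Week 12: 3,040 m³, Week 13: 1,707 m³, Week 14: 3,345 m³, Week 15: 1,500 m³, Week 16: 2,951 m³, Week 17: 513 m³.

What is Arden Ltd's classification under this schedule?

Aggregate wastewater discharge: 964 m³ + 534 m³ + 2,238 m³ + 310 m³ + 1,441 m³ + 2,472 m³ + 3,040 m³ + 1,707 m³ + 3,345 m³ + 1,500 m³ + 2,951 m³ + 513 m³ = 21,015 m³.
20,000 m³ < 21,015 m³ ≤ 22,000 m³, so Band 3 applies.

Band 3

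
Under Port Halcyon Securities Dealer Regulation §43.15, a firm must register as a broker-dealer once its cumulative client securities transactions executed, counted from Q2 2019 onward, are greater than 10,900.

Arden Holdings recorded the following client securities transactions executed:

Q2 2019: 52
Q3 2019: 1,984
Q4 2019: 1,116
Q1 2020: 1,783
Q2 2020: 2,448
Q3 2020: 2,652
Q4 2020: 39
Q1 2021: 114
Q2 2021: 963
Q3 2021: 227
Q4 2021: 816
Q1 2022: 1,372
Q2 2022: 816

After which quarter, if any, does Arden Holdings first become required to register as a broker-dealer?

Through Q2 2019: 52
Through Q3 2019: 2,036
Through Q4 2019: 3,152
Through Q1 2020: 4,935
Through Q2 2020: 7,383
Through Q3 2020: 10,035
Through Q4 2020: 10,074
Through Q1 2021: 10,188
Through Q2 2021: 11,151 ← exceeds threshold

Q2 2021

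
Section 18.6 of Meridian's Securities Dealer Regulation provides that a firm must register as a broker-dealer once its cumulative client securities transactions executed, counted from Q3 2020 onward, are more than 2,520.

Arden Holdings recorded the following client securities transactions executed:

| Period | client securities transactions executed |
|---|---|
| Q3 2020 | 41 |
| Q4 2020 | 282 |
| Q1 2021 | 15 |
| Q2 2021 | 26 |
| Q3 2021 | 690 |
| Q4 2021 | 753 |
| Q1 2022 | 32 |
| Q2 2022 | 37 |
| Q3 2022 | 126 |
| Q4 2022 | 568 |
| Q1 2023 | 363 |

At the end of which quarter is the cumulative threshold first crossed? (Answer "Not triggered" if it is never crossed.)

Q4 2022

Through Q3 2020: 41
Through Q4 2020: 323
Through Q1 2021: 338
Through Q2 2021: 364
Through Q3 2021: 1,054
Through Q4 2021: 1,807
Through Q1 2022: 1,839
Through Q2 2022: 1,876
Through Q3 2022: 2,002
Through Q4 2022: 2,570 ← exceeds threshold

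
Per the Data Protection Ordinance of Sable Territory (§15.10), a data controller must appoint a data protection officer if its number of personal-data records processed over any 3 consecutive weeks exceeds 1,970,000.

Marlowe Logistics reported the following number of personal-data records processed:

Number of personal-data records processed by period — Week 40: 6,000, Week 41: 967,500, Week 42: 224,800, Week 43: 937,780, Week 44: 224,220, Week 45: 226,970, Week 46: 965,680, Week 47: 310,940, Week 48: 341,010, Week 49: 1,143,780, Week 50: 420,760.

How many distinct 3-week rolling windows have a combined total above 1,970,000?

1

Week 40–Week 42: 6,000 + 967,500 + 224,800 = 1,198,300 (under)
Week 41–Week 43: 967,500 + 224,800 + 937,780 = 2,130,080 (over)
Week 42–Week 44: 224,800 + 937,780 + 224,220 = 1,386,800 (under)
Week 43–Week 45: 937,780 + 224,220 + 226,970 = 1,388,970 (under)
Week 44–Week 46: 224,220 + 226,970 + 965,680 = 1,416,870 (under)
Week 45–Week 47: 226,970 + 965,680 + 310,940 = 1,503,590 (under)
Week 46–Week 48: 965,680 + 310,940 + 341,010 = 1,617,630 (under)
Week 47–Week 49: 310,940 + 341,010 + 1,143,780 = 1,795,730 (under)
Week 48–Week 50: 341,010 + 1,143,780 + 420,760 = 1,905,550 (under)
1 window exceeds the threshold.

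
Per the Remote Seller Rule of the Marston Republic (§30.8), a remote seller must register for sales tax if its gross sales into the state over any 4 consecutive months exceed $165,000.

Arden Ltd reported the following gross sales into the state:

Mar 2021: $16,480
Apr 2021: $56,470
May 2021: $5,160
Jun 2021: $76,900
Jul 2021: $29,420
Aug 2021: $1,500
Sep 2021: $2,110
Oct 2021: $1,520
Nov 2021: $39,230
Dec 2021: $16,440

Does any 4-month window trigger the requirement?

Yes

Mar 2021–Jun 2021: $16,480 + $56,470 + $5,160 + $76,900 = $155,010 (under)
Apr 2021–Jul 2021: $56,470 + $5,160 + $76,900 + $29,420 = $167,950 (over)
May 2021–Aug 2021: $5,160 + $76,900 + $29,420 + $1,500 = $112,980 (under)
Jun 2021–Sep 2021: $76,900 + $29,420 + $1,500 + $2,110 = $109,930 (under)
Jul 2021–Oct 2021: $29,420 + $1,500 + $2,110 + $1,520 = $34,550 (under)
Aug 2021–Nov 2021: $1,500 + $2,110 + $1,520 + $39,230 = $44,360 (under)
Sep 2021–Dec 2021: $2,110 + $1,520 + $39,230 + $16,440 = $59,300 (under)
At least one window exceeds $165,000.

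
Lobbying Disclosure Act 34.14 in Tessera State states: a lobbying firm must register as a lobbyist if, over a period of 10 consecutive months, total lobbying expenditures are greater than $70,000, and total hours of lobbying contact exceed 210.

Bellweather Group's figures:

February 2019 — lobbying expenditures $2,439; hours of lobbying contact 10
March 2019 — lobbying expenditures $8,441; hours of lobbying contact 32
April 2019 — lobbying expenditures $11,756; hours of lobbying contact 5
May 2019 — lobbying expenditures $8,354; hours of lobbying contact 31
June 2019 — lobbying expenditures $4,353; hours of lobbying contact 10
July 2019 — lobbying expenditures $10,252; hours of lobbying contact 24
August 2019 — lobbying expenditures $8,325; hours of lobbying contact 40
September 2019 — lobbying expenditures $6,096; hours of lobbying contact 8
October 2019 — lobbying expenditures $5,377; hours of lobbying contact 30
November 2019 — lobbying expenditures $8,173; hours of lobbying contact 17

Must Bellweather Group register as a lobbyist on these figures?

No

Total lobbying expenditures: $2,439 + $8,441 + $11,756 + $8,354 + $4,353 + $10,252 + $8,325 + $6,096 + $5,377 + $8,173 = $73,566 (> $70,000).
Total hours of lobbying contact: 10 + 32 + 5 + 31 + 10 + 24 + 40 + 8 + 30 + 17 = 207 (≤ 210).
The test is 'and': the rule requires both, and at least one is not exceeded.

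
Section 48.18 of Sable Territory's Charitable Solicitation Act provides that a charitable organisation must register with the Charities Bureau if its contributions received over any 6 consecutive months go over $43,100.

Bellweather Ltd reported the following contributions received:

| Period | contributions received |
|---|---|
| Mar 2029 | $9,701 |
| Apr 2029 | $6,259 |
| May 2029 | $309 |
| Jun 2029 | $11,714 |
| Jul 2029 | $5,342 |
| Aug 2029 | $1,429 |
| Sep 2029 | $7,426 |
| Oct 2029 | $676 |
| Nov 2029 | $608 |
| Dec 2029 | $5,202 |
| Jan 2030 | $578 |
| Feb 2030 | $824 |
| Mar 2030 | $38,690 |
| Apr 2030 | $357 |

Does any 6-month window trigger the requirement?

Yes

Mar 2029–Aug 2029: $9,701 + $6,259 + $309 + $11,714 + $5,342 + $1,429 = $34,754 (under)
Apr 2029–Sep 2029: $6,259 + $309 + $11,714 + $5,342 + $1,429 + $7,426 = $32,479 (under)
May 2029–Oct 2029: $309 + $11,714 + $5,342 + $1,429 + $7,426 + $676 = $26,896 (under)
Jun 2029–Nov 2029: $11,714 + $5,342 + $1,429 + $7,426 + $676 + $608 = $27,195 (under)
Jul 2029–Dec 2029: $5,342 + $1,429 + $7,426 + $676 + $608 + $5,202 = $20,683 (under)
Aug 2029–Jan 2030: $1,429 + $7,426 + $676 + $608 + $5,202 + $578 = $15,919 (under)
Sep 2029–Feb 2030: $7,426 + $676 + $608 + $5,202 + $578 + $824 = $15,314 (under)
Oct 2029–Mar 2030: $676 + $608 + $5,202 + $578 + $824 + $38,690 = $46,578 (over)
Nov 2029–Apr 2030: $608 + $5,202 + $578 + $824 + $38,690 + $357 = $46,259 (over)
At least one window exceeds $43,100.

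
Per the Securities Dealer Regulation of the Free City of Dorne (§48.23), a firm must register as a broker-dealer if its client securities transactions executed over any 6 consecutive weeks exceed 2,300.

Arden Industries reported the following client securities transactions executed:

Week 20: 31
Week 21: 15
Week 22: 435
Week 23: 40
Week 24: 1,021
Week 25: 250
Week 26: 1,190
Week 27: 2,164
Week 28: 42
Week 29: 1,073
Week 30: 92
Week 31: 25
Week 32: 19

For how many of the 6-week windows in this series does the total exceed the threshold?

Week 20–Week 25: 31 + 15 + 435 + 40 + 1,021 + 250 = 1,792 (under)
Week 21–Week 26: 15 + 435 + 40 + 1,021 + 250 + 1,190 = 2,951 (over)
Week 22–Week 27: 435 + 40 + 1,021 + 250 + 1,190 + 2,164 = 5,100 (over)
Week 23–Week 28: 40 + 1,021 + 250 + 1,190 + 2,164 + 42 = 4,707 (over)
Week 24–Week 29: 1,021 + 250 + 1,190 + 2,164 + 42 + 1,073 = 5,740 (over)
Week 25–Week 30: 250 + 1,190 + 2,164 + 42 + 1,073 + 92 = 4,811 (over)
Week 26–Week 31: 1,190 + 2,164 + 42 + 1,073 + 92 + 25 = 4,586 (over)
Week 27–Week 32: 2,164 + 42 + 1,073 + 92 + 25 + 19 = 3,415 (over)
7 windows exceed the threshold.

7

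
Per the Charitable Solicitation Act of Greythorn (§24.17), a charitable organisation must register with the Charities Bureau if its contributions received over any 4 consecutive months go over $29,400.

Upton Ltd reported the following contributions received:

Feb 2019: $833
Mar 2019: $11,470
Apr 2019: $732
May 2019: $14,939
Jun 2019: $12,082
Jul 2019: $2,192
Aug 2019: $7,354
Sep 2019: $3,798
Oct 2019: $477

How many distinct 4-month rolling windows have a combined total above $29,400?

Feb 2019–May 2019: $833 + $11,470 + $732 + $14,939 = $27,974 (under)
Mar 2019–Jun 2019: $11,470 + $732 + $14,939 + $12,082 = $39,223 (over)
Apr 2019–Jul 2019: $732 + $14,939 + $12,082 + $2,192 = $29,945 (over)
May 2019–Aug 2019: $14,939 + $12,082 + $2,192 + $7,354 = $36,567 (over)
Jun 2019–Sep 2019: $12,082 + $2,192 + $7,354 + $3,798 = $25,426 (under)
Jul 2019–Oct 2019: $2,192 + $7,354 + $3,798 + $477 = $13,821 (under)
3 windows exceed the threshold.

3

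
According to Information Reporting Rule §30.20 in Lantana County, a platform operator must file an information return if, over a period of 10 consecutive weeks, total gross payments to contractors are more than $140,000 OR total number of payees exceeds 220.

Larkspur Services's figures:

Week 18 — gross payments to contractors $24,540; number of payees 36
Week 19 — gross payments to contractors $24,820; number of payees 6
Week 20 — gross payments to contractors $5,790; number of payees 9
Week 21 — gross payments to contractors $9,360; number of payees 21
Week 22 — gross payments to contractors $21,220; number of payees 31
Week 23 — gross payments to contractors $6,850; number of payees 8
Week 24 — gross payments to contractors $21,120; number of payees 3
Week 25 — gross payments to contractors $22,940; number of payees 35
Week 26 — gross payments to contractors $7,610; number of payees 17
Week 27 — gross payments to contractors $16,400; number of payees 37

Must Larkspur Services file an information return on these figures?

Yes

Total gross payments to contractors: $24,540 + $24,820 + $5,790 + $9,360 + $21,220 + $6,850 + $21,120 + $22,940 + $7,610 + $16,400 = $160,650 (> $140,000).
Total number of payees: 36 + 6 + 9 + 21 + 31 + 8 + 3 + 35 + 17 + 37 = 203 (≤ 220).
The test is 'or': at least one threshold is exceeded.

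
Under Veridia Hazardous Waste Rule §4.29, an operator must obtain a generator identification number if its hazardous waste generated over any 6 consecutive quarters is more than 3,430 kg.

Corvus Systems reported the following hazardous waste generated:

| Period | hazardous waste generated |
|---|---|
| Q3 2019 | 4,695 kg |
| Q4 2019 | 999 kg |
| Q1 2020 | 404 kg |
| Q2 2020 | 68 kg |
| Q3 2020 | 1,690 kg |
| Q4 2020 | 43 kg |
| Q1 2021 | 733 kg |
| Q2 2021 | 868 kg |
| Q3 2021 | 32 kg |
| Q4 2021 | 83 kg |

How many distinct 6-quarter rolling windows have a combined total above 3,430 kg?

Q3 2019–Q4 2020: 4,695 kg + 999 kg + 404 kg + 68 kg + 1,690 kg + 43 kg = 7,899 kg (over)
Q4 2019–Q1 2021: 999 kg + 404 kg + 68 kg + 1,690 kg + 43 kg + 733 kg = 3,937 kg (over)
Q1 2020–Q2 2021: 404 kg + 68 kg + 1,690 kg + 43 kg + 733 kg + 868 kg = 3,806 kg (over)
Q2 2020–Q3 2021: 68 kg + 1,690 kg + 43 kg + 733 kg + 868 kg + 32 kg = 3,434 kg (over)
Q3 2020–Q4 2021: 1,690 kg + 43 kg + 733 kg + 868 kg + 32 kg + 83 kg = 3,449 kg (over)
5 windows exceed the threshold.

5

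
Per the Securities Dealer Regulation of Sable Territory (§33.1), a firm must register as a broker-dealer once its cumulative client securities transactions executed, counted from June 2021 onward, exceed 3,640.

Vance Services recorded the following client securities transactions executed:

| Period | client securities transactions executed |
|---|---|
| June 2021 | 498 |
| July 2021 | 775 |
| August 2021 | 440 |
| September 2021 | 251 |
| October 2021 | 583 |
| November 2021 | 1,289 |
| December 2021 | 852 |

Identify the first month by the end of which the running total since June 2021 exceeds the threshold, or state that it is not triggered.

November 2021

Through June 2021: 498
Through July 2021: 1,273
Through August 2021: 1,713
Through September 2021: 1,964
Through October 2021: 2,547
Through November 2021: 3,836 ← exceeds threshold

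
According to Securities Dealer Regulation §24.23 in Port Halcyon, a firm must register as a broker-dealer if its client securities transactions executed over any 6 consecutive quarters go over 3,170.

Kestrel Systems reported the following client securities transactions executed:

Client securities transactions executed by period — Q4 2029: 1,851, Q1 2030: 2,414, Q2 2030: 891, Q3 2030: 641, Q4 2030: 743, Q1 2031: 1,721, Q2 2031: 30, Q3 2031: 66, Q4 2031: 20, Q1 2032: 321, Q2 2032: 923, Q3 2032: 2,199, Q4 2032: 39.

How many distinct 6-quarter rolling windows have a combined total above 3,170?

6

Q4 2029–Q1 2031: 1,851 + 2,414 + 891 + 641 + 743 + 1,721 = 8,261 (over)
Q1 2030–Q2 2031: 2,414 + 891 + 641 + 743 + 1,721 + 30 = 6,440 (over)
Q2 2030–Q3 2031: 891 + 641 + 743 + 1,721 + 30 + 66 = 4,092 (over)
Q3 2030–Q4 2031: 641 + 743 + 1,721 + 30 + 66 + 20 = 3,221 (over)
Q4 2030–Q1 2032: 743 + 1,721 + 30 + 66 + 20 + 321 = 2,901 (under)
Q1 2031–Q2 2032: 1,721 + 30 + 66 + 20 + 321 + 923 = 3,081 (under)
Q2 2031–Q3 2032: 30 + 66 + 20 + 321 + 923 + 2,199 = 3,559 (over)
Q3 2031–Q4 2032: 66 + 20 + 321 + 923 + 2,199 + 39 = 3,568 (over)
6 windows exceed the threshold.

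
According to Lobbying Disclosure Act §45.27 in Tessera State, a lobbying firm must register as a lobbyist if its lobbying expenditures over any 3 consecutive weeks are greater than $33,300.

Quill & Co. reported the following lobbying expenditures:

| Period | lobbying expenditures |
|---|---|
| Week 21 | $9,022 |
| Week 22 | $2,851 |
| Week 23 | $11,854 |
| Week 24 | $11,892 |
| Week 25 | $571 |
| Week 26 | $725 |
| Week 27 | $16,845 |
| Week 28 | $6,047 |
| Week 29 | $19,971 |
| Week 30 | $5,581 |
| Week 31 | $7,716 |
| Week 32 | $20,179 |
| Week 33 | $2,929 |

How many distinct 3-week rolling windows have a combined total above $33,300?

2

Week 21–Week 23: $9,022 + $2,851 + $11,854 = $23,727 (under)
Week 22–Week 24: $2,851 + $11,854 + $11,892 = $26,597 (under)
Week 23–Week 25: $11,854 + $11,892 + $571 = $24,317 (under)
Week 24–Week 26: $11,892 + $571 + $725 = $13,188 (under)
Week 25–Week 27: $571 + $725 + $16,845 = $18,141 (under)
Week 26–Week 28: $725 + $16,845 + $6,047 = $23,617 (under)
Week 27–Week 29: $16,845 + $6,047 + $19,971 = $42,863 (over)
Week 28–Week 30: $6,047 + $19,971 + $5,581 = $31,599 (under)
Week 29–Week 31: $19,971 + $5,581 + $7,716 = $33,268 (under)
Week 30–Week 32: $5,581 + $7,716 + $20,179 = $33,476 (over)
Week 31–Week 33: $7,716 + $20,179 + $2,929 = $30,824 (under)
2 windows exceed the threshold.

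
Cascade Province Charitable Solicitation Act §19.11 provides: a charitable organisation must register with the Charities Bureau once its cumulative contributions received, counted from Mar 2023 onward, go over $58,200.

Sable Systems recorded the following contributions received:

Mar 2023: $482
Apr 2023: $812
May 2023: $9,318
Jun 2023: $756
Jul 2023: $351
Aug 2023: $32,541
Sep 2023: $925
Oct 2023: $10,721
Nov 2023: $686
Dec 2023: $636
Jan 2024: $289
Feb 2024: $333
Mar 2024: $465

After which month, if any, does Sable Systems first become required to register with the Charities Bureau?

Mar 2024

Through Mar 2023: $482
Through Apr 2023: $1,294
Through May 2023: $10,612
Through Jun 2023: $11,368
Through Jul 2023: $11,719
Through Aug 2023: $44,260
Through Sep 2023: $45,185
Through Oct 2023: $55,906
Through Nov 2023: $56,592
Through Dec 2023: $57,228
Through Jan 2024: $57,517
Through Feb 2024: $57,850
Through Mar 2024: $58,315 ← exceeds threshold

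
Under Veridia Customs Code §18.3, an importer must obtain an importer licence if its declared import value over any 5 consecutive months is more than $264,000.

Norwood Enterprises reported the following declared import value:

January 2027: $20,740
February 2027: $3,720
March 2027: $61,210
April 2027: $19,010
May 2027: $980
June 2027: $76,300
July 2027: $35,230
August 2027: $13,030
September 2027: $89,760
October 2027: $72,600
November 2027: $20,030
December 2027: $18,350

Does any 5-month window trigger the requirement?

January 2027–May 2027: $20,740 + $3,720 + $61,210 + $19,010 + $980 = $105,660 (under)
February 2027–June 2027: $3,720 + $61,210 + $19,010 + $980 + $76,300 = $161,220 (under)
March 2027–July 2027: $61,210 + $19,010 + $980 + $76,300 + $35,230 = $192,730 (under)
April 2027–August 2027: $19,010 + $980 + $76,300 + $35,230 + $13,030 = $144,550 (under)
May 2027–September 2027: $980 + $76,300 + $35,230 + $13,030 + $89,760 = $215,300 (under)
June 2027–October 2027: $76,300 + $35,230 + $13,030 + $89,760 + $72,600 = $286,920 (over)
July 2027–November 2027: $35,230 + $13,030 + $89,760 + $72,600 + $20,030 = $230,650 (under)
August 2027–December 2027: $13,030 + $89,760 + $72,600 + $20,030 + $18,350 = $213,770 (under)
At least one window exceeds $264,000.

Yes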